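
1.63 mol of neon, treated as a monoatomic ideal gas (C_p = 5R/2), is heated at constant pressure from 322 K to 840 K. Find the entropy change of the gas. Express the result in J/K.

At constant pressure, ΔS = nC_p ln(T₂/T₁) with C_p = 5R/2 = 20.79 J mol⁻¹ K⁻¹.
ΔS = 1.63 × 20.79 × ln(840/322) = 32.5 J/K.

ΔS = 32.5 J/K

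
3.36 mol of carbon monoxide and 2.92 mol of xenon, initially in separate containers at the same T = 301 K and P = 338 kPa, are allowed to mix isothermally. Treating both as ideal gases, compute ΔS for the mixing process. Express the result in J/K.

ΔS_mix = 36.1 J/K

Mole fractions: x_A = 3.36/6.28 = 0.535, x_B = 0.465.
ΔS_mix = −R(n_A ln x_A + n_B ln x_B) = −8.314 × (3.36 ln 0.535 + 2.92 ln 0.465) = 36.1 J/K.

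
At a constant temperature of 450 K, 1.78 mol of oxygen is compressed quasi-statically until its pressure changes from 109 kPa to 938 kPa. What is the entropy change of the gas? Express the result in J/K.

For an isothermal ideal gas ΔS_gas = nR ln(P₁/P₂) = 1.78 × 8.314 × ln(109/938) = -31.9 J/K.

ΔS_gas = -31.9 J/K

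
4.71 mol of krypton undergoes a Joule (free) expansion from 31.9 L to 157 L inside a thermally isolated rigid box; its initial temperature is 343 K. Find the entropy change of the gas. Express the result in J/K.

For an ideal gas in free expansion Q = 0 and W = 0, so T is unchanged.
Entropy is a state function; using a reversible isothermal path, ΔS_gas = nR ln(V₂/V₁) = 4.71 × 8.314 × ln(157/31.9) = 62.4 J/K.

ΔS_gas = 62.4 J/K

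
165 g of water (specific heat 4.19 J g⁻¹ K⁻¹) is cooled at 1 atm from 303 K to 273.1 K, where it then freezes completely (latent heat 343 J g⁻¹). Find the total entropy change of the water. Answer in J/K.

Cooling step: ΔS₁ = m c ln(T_tr/T_i) = 165 × 4.19 × ln(273.1/303) = -71.83 J/K.
Phase change: ΔS₂ = −mL/T_tr = −165 × 343 / 273.1 = -207.2 J/K.
ΔS_total = (-71.83) + (-207.2) = -279 J/K.

ΔS = -279 J/K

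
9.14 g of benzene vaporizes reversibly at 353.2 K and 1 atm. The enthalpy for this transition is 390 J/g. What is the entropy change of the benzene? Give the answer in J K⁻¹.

ΔS = 10.1 J/K

Heat absorbed by the substance: Q = mL = 9.14 × 390 = 3564.6 J.
At constant T, ΔS = Q_rev/T = 3564.6 / 353.2 = 10.1 J/K.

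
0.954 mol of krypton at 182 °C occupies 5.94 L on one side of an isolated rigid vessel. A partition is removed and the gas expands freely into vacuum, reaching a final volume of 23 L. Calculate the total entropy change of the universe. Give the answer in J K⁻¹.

ΔS_universe = 10.7 J/K

No heat is exchanged and no work is done, so the ideal-gas temperature stays constant.
Entropy is a state function; using a reversible isothermal path, ΔS_gas = nR ln(V₂/V₁) = 0.954 × 8.314 × ln(23/5.94) = 10.7 J/K.
The insulated surroundings exchange no heat, so ΔS_surr = 0 and ΔS_universe = ΔS_gas.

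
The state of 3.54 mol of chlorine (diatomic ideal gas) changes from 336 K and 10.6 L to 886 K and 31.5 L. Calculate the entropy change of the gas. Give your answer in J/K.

ΔS = 103 J/K

Entropy is a state function: ΔS = nC_V ln(T₂/T₁) + nR ln(V₂/V₁), with C_V = 5R/2 = 20.79 J mol⁻¹ K⁻¹ for a diatomic ideal gas.
ΔS = 3.54 × [20.79 × ln(886/336) + 8.314 × ln(31.5/10.6)] = 103 J/K.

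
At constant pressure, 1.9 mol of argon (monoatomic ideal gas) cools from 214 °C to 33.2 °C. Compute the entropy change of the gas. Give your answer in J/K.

In kelvin: T₁ = 487.15 K, T₂ = 306.35 K. At constant pressure, ΔS = nC_p ln(T₂/T₁) with C_p = 5R/2 = 20.79 J mol⁻¹ K⁻¹.
ΔS = 1.9 × 20.79 × ln(306.35/487.15) = -18.3 J/K.

ΔS = -18.3 J/K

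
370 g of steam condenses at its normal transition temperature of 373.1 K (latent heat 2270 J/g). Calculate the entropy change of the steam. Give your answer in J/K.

Heat released by the substance: Q = −mL = −370 × 2270 = −839900 J.
At constant T, ΔS = Q_rev/T = −839900 / 373.1 = -2250 J/K.

ΔS = -2250 J/K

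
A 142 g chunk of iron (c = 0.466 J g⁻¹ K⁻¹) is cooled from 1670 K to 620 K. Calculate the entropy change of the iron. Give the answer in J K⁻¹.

ΔS = ∫dQ_rev/T = m c ln(T₂/T₁) = 142 × 0.466 × ln(620/1670) = -65.6 J/K.

ΔS = -65.6 J/K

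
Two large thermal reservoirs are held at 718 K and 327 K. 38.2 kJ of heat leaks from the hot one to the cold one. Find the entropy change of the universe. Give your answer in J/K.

ΔS_total = 63.6 J/K

ΔS_hot = −Q/T_H = −38200/718 = -53.2 J/K and ΔS_cold = +Q/T_C = 38200/327 = 116.8 J/K.
ΔS_total = -53.2 + 116.8 = 63.6 J/K, positive as the second law requires.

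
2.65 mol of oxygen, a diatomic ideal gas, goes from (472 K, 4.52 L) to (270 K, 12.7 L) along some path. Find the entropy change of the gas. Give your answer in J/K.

Entropy is a state function: ΔS = nC_V ln(T₂/T₁) + nR ln(V₂/V₁), with C_V = 5R/2 = 20.79 J mol⁻¹ K⁻¹ for a diatomic ideal gas.
ΔS = 2.65 × [20.79 × ln(270/472) + 8.314 × ln(12.7/4.52)] = -8 J/K.

ΔS = -8 J/K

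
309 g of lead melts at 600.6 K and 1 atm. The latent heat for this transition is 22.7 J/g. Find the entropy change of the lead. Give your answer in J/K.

ΔS = 11.7 J/K

Heat absorbed by the substance: Q = mL = 309 × 22.7 = 7014.3 J.
At constant T, ΔS = Q_rev/T = 7014.3 / 600.6 = 11.7 J/K.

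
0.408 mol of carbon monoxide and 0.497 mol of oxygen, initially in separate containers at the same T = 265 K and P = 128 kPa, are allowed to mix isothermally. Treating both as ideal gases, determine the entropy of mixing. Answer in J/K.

Mole fractions: x_A = 0.408/0.905 = 0.451, x_B = 0.549.
ΔS_mix = −R(n_A ln x_A + n_B ln x_B) = −8.314 × (0.408 ln 0.451 + 0.497 ln 0.549) = 5.18 J/K.

ΔS_mix = 5.18 J/K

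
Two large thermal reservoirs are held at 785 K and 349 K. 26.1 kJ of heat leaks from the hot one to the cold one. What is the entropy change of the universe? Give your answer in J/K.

ΔS_total = 41.5 J/K

ΔS_hot = −Q/T_H = −26100/785 = -33.25 J/K and ΔS_cold = +Q/T_C = 26100/349 = 74.79 J/K.
ΔS_total = -33.25 + 74.79 = 41.5 J/K, positive as the second law requires.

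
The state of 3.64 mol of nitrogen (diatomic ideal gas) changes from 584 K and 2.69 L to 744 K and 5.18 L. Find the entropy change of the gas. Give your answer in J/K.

ΔS = 38.1 J/K

Entropy is a state function: ΔS = nC_V ln(T₂/T₁) + nR ln(V₂/V₁), with C_V = 5R/2 = 20.79 J mol⁻¹ K⁻¹ for a diatomic ideal gas.
ΔS = 3.64 × [20.79 × ln(744/584) + 8.314 × ln(5.18/2.69)] = 38.1 J/K.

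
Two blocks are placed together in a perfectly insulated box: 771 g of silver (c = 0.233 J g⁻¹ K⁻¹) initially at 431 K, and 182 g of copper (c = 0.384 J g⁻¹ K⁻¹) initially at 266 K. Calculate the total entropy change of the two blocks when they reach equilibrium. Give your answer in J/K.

Energy balance: T_f = (m₁c₁T₁ + m₂c₂T₂)/(m₁c₁ + m₂c₂) = 384.79 K.
ΔS₁ = m₁c₁ ln(T_f/T₁) = 179.643 × ln(384.79/431) = -20.37 J/K.
ΔS₂ = m₂c₂ ln(T_f/T₂) = 69.888 × ln(384.79/266) = 25.8 J/K.
ΔS_total = -20.37 + 25.8 = 5.43 J/K.

ΔS_total = 5.43 J/K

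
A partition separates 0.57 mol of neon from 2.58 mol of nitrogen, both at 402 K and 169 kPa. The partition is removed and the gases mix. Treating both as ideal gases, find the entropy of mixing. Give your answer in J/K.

ΔS_mix = 12.4 J/K

Mole fractions: x_A = 0.57/3.15 = 0.181, x_B = 0.819.
ΔS_mix = −R(n_A ln x_A + n_B ln x_B) = −8.314 × (0.57 ln 0.181 + 2.58 ln 0.819) = 12.4 J/K.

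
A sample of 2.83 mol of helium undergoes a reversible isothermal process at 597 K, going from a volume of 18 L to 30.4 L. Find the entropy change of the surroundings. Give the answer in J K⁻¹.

ΔS_surr = -12.3 J/K

For an isothermal ideal gas ΔS_gas = nR ln(V₂/V₁) = 2.83 × 8.314 × ln(30.4/18) = 12.3 J/K.
The process is reversible, so ΔS_surr = −ΔS_gas = -12.3 J/K and ΔS_universe = 0.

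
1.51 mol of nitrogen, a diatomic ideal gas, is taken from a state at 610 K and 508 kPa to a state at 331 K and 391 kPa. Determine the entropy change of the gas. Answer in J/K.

ΔS = -23.6 J/K

ΔS = nC_p ln(T₂/T₁) − nR ln(P₂/P₁), with C_p = 7R/2 = 29.1 J mol⁻¹ K⁻¹ for a diatomic ideal gas.
ΔS = 1.51 × [29.1 × ln(331/610) − 8.314 × ln(391/508)] = -23.6 J/K.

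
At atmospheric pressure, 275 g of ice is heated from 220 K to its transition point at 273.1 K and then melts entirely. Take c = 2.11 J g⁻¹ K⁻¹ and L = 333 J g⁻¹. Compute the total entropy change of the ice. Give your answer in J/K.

ΔS = 461 J/K

Warming step: ΔS₁ = m c ln(T_tr/T_i) = 275 × 2.11 × ln(273.1/220) = 125.5 J/K.
Phase change: ΔS₂ = +mL/T_tr = 275 × 333 / 273.1 = 335.3 J/K.
ΔS_total = (125.5) + (335.3) = 461 J/K.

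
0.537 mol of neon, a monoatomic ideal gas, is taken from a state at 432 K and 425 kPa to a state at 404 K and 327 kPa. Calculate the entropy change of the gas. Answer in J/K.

ΔS = 0.422 J/K

ΔS = nC_p ln(T₂/T₁) − nR ln(P₂/P₁), with C_p = 5R/2 = 20.79 J mol⁻¹ K⁻¹ for a monoatomic ideal gas.
ΔS = 0.537 × [20.79 × ln(404/432) − 8.314 × ln(327/425)] = 0.422 J/K.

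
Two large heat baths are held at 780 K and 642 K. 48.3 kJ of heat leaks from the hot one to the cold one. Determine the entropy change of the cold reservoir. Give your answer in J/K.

ΔS_cold = 75.2 J/K

The cold reservoir gains heat Q, so ΔS_cold = +Q/T_C = 48300/642 = 75.2 J/K.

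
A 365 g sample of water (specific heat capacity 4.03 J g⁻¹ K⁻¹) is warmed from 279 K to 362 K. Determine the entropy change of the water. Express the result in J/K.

ΔS = ∫dQ_rev/T = m c ln(T₂/T₁) = 365 × 4.03 × ln(362/279) = 383 J/K.

ΔS = 383 J/K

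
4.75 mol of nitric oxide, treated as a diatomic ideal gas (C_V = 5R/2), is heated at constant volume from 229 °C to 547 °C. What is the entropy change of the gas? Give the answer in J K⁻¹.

ΔS = 48.4 J/K

In kelvin: T₁ = 502.15 K, T₂ = 820.15 K. At constant volume, ΔS = nC_V ln(T₂/T₁) with C_V = 5R/2 = 20.79 J mol⁻¹ K⁻¹.
ΔS = 4.75 × 20.79 × ln(820.15/502.15) = 48.4 J/K.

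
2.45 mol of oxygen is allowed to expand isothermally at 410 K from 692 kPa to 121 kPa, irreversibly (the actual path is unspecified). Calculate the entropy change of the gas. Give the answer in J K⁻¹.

ΔS_gas = 35.5 J/K

Entropy is a state function, so ΔS_gas depends only on the end states.
For an isothermal ideal gas ΔS_gas = nR ln(P₁/P₂) = 2.45 × 8.314 × ln(692/121) = 35.5 J/K.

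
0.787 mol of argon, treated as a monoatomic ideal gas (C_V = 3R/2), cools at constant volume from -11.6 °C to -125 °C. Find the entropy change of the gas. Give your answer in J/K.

ΔS = -5.58 J/K

In kelvin: T₁ = 261.55 K, T₂ = 148.15 K. At constant volume, ΔS = nC_V ln(T₂/T₁) with C_V = 3R/2 = 12.47 J mol⁻¹ K⁻¹.
ΔS = 0.787 × 12.47 × ln(148.15/261.55) = -5.58 J/K.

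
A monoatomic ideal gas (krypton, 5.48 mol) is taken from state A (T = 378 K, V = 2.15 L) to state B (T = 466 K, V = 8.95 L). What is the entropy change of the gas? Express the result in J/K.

Entropy is a state function: ΔS = nC_V ln(T₂/T₁) + nR ln(V₂/V₁), with C_V = 3R/2 = 12.47 J mol⁻¹ K⁻¹ for a monoatomic ideal gas.
ΔS = 5.48 × [12.47 × ln(466/378) + 8.314 × ln(8.95/2.15)] = 79.3 J/K.

ΔS = 79.3 J/K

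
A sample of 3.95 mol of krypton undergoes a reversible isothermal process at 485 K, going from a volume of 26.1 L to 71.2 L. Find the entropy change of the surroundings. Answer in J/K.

For an isothermal ideal gas ΔS_gas = nR ln(V₂/V₁) = 3.95 × 8.314 × ln(71.2/26.1) = 33 J/K.
The process is reversible, so ΔS_surr = −ΔS_gas = -33 J/K and ΔS_universe = 0.

ΔS_surr = -33 J/K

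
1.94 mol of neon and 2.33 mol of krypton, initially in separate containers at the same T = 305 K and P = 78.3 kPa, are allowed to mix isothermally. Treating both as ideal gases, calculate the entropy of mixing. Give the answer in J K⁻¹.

Mole fractions: x_A = 1.94/4.27 = 0.454, x_B = 0.546.
ΔS_mix = −R(n_A ln x_A + n_B ln x_B) = −8.314 × (1.94 ln 0.454 + 2.33 ln 0.546) = 24.5 J/K.

ΔS_mix = 24.5 J/K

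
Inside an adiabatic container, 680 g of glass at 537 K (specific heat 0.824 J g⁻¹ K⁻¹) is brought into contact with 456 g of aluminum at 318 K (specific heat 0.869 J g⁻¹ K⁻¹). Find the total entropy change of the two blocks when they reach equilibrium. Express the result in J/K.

Energy balance: T_f = (m₁c₁T₁ + m₂c₂T₂)/(m₁c₁ + m₂c₂) = 446.28 K.
ΔS₁ = m₁c₁ ln(T_f/T₁) = 560.32 × ln(446.28/537) = -103.7 J/K.
ΔS₂ = m₂c₂ ln(T_f/T₂) = 396.264 × ln(446.28/318) = 134.3 J/K.
ΔS_total = -103.7 + 134.3 = 30.6 J/K.

ΔS_total = 30.6 J/K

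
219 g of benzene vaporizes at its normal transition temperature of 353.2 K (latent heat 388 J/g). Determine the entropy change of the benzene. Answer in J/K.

Heat absorbed by the substance: Q = mL = 219 × 388 = 84972 J.
At constant T, ΔS = Q_rev/T = 84972 / 353.2 = 241 J/K.

ΔS = 241 J/K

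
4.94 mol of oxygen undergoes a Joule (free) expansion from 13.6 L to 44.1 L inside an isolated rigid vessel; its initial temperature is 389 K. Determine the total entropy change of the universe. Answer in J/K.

For an ideal gas in free expansion Q = 0 and W = 0, so T is unchanged.
Entropy is a state function; using a reversible isothermal path, ΔS_gas = nR ln(V₂/V₁) = 4.94 × 8.314 × ln(44.1/13.6) = 48.3 J/K.
The insulated surroundings exchange no heat, so ΔS_surr = 0 and ΔS_universe = ΔS_gas.

ΔS_universe = 48.3 J/K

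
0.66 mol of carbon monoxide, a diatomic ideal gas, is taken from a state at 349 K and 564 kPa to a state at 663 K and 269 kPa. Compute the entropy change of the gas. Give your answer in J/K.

ΔS = 16.4 J/K

ΔS = nC_p ln(T₂/T₁) − nR ln(P₂/P₁), with C_p = 7R/2 = 29.1 J mol⁻¹ K⁻¹ for a diatomic ideal gas.
ΔS = 0.66 × [29.1 × ln(663/349) − 8.314 × ln(269/564)] = 16.4 J/K.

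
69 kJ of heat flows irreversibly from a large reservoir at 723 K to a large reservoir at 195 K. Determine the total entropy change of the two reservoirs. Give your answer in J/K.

ΔS_hot = −Q/T_H = −69000/723 = -95.44 J/K and ΔS_cold = +Q/T_C = 69000/195 = 353.8 J/K.
ΔS_total = -95.44 + 353.8 = 258 J/K, positive as the second law requires.

ΔS_total = 258 J/K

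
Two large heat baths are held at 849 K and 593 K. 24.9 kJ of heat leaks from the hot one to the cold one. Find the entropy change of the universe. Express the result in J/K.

ΔS_hot = −Q/T_H = −24900/849 = -29.33 J/K and ΔS_cold = +Q/T_C = 24900/593 = 41.99 J/K.
ΔS_total = -29.33 + 41.99 = 12.7 J/K, positive as the second law requires.

ΔS_total = 12.7 J/K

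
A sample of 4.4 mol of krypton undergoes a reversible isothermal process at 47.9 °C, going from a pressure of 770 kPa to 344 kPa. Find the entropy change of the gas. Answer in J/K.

ΔS_gas = 29.5 J/K

For an isothermal ideal gas ΔS_gas = nR ln(P₁/P₂) = 4.4 × 8.314 × ln(770/344) = 29.5 J/K.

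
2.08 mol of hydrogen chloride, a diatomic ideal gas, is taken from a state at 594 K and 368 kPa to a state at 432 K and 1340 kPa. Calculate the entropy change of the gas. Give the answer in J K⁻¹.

ΔS = -41.6 J/K

ΔS = nC_p ln(T₂/T₁) − nR ln(P₂/P₁), with C_p = 7R/2 = 29.1 J mol⁻¹ K⁻¹ for a diatomic ideal gas.
ΔS = 2.08 × [29.1 × ln(432/594) − 8.314 × ln(1340/368)] = -41.6 J/K.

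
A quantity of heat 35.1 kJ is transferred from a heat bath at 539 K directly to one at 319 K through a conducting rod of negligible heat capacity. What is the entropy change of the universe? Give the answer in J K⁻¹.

ΔS_hot = −Q/T_H = −35100/539 = -65.12 J/K and ΔS_cold = +Q/T_C = 35100/319 = 110 J/K.
ΔS_total = -65.12 + 110 = 44.9 J/K, positive as the second law requires.

ΔS_total = 44.9 J/K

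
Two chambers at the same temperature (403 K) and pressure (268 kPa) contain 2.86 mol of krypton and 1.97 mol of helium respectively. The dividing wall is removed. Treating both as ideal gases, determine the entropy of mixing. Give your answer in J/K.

ΔS_mix = 27.1 J/K

Mole fractions: x_A = 2.86/4.83 = 0.592, x_B = 0.408.
ΔS_mix = −R(n_A ln x_A + n_B ln x_B) = −8.314 × (2.86 ln 0.592 + 1.97 ln 0.408) = 27.1 J/K.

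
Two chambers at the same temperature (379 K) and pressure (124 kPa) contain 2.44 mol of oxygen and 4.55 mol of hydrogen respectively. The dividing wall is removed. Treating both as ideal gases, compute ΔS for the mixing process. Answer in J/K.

Mole fractions: x_A = 2.44/6.99 = 0.349, x_B = 0.651.
ΔS_mix = −R(n_A ln x_A + n_B ln x_B) = −8.314 × (2.44 ln 0.349 + 4.55 ln 0.651) = 37.6 J/K.

ΔS_mix = 37.6 J/K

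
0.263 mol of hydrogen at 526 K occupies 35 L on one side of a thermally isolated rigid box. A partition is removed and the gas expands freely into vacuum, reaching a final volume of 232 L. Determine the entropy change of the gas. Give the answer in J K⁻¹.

No heat is exchanged and no work is done, so the ideal-gas temperature stays constant.
Entropy is a state function; using a reversible isothermal path, ΔS_gas = nR ln(V₂/V₁) = 0.263 × 8.314 × ln(232/35) = 4.14 J/K.

ΔS_gas = 4.14 J/K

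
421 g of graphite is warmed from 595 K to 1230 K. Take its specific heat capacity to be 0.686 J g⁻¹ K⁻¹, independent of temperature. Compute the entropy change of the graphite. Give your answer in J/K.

ΔS = ∫dQ_rev/T = m c ln(T₂/T₁) = 421 × 0.686 × ln(1230/595) = 210 J/K.

ΔS = 210 J/K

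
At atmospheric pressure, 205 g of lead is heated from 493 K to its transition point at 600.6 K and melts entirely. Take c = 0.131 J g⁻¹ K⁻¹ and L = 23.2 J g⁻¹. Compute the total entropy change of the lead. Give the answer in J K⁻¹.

ΔS = 13.2 J/K

Warming step: ΔS₁ = m c ln(T_tr/T_i) = 205 × 0.131 × ln(600.6/493) = 5.302 J/K.
Phase change: ΔS₂ = +mL/T_tr = 205 × 23.2 / 600.6 = 7.919 J/K.
ΔS_total = (5.302) + (7.919) = 13.2 J/K.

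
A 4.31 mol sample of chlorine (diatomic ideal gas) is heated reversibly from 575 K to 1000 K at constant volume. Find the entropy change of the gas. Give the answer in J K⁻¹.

At constant volume, ΔS = nC_V ln(T₂/T₁) with C_V = 5R/2 = 20.79 J mol⁻¹ K⁻¹.
ΔS = 4.31 × 20.79 × ln(1000/575) = 49.6 J/K.

ΔS = 49.6 J/K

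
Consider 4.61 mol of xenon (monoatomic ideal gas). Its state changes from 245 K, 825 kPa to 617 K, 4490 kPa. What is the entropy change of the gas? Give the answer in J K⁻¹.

ΔS = 23.6 J/K

ΔS = nC_p ln(T₂/T₁) − nR ln(P₂/P₁), with C_p = 5R/2 = 20.79 J mol⁻¹ K⁻¹ for a monoatomic ideal gas.
ΔS = 4.61 × [20.79 × ln(617/245) − 8.314 × ln(4490/825)] = 23.6 J/K.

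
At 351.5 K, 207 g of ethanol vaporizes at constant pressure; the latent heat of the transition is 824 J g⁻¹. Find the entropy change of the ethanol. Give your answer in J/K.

ΔS = 485 J/K

Heat absorbed by the substance: Q = mL = 207 × 824 = 170568 J.
At constant T, ΔS = Q_rev/T = 170568 / 351.5 = 485 J/K.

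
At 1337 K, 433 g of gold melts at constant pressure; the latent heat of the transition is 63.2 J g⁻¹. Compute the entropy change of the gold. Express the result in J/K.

ΔS = 20.5 J/K

Heat absorbed by the substance: Q = mL = 433 × 63.2 = 27365.6 J.
At constant T, ΔS = Q_rev/T = 27365.6 / 1337 = 20.5 J/K.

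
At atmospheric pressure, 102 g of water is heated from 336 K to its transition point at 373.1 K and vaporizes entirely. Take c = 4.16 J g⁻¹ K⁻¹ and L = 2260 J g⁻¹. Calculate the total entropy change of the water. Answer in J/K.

Warming step: ΔS₁ = m c ln(T_tr/T_i) = 102 × 4.16 × ln(373.1/336) = 44.44 J/K.
Phase change: ΔS₂ = +mL/T_tr = 102 × 2260 / 373.1 = 617.9 J/K.
ΔS_total = (44.44) + (617.9) = 662 J/K.

ΔS = 662 J/K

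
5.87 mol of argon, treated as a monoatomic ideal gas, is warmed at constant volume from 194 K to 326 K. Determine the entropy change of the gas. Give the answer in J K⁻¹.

At constant volume, ΔS = nC_V ln(T₂/T₁) with C_V = 3R/2 = 12.47 J mol⁻¹ K⁻¹.
ΔS = 5.87 × 12.47 × ln(326/194) = 38 J/K.

ΔS = 38 J/K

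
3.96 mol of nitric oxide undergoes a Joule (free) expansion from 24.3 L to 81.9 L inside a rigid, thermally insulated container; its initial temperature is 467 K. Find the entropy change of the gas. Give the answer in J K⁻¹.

For an ideal gas in free expansion Q = 0 and W = 0, so T is unchanged.
Entropy is a state function; using a reversible isothermal path, ΔS_gas = nR ln(V₂/V₁) = 3.96 × 8.314 × ln(81.9/24.3) = 40 J/K.

ΔS_gas = 40 J/K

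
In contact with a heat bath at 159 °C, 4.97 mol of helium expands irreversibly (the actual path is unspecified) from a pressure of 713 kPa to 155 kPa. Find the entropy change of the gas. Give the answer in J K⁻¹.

Entropy is a state function, so ΔS_gas depends only on the end states.
For an isothermal ideal gas ΔS_gas = nR ln(P₁/P₂) = 4.97 × 8.314 × ln(713/155) = 63.1 J/K.

ΔS_gas = 63.1 J/K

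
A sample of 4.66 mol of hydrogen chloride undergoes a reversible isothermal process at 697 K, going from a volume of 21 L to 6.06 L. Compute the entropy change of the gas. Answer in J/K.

ΔS_gas = -48.2 J/K

For an isothermal ideal gas ΔS_gas = nR ln(V₂/V₁) = 4.66 × 8.314 × ln(6.06/21) = -48.2 J/K.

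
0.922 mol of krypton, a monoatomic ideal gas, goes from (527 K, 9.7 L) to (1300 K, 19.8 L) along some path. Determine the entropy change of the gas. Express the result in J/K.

Entropy is a state function: ΔS = nC_V ln(T₂/T₁) + nR ln(V₂/V₁), with C_V = 3R/2 = 12.47 J mol⁻¹ K⁻¹ for a monoatomic ideal gas.
ΔS = 0.922 × [12.47 × ln(1300/527) + 8.314 × ln(19.8/9.7)] = 15.9 J/K.

ΔS = 15.9 J/K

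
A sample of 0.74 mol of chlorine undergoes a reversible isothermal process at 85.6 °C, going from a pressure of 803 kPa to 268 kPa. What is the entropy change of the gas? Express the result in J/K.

ΔS_gas = 6.75 J/K

For an isothermal ideal gas ΔS_gas = nR ln(P₁/P₂) = 0.74 × 8.314 × ln(803/268) = 6.75 J/K.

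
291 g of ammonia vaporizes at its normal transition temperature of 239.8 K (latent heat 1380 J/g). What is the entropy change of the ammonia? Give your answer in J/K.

ΔS = 1670 J/K

Heat absorbed by the substance: Q = mL = 291 × 1380 = 401580 J.
At constant T, ΔS = Q_rev/T = 401580 / 239.8 = 1670 J/K.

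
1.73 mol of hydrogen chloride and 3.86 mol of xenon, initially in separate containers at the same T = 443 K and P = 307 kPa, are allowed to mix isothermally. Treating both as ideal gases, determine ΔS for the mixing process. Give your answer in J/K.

ΔS_mix = 28.8 J/K

Mole fractions: x_A = 1.73/5.59 = 0.309, x_B = 0.691.
ΔS_mix = −R(n_A ln x_A + n_B ln x_B) = −8.314 × (1.73 ln 0.309 + 3.86 ln 0.691) = 28.8 J/K.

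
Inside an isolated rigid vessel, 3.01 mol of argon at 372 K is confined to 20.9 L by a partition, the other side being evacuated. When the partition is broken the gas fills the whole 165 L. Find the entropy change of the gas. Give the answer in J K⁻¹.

For an ideal gas in free expansion Q = 0 and W = 0, so T is unchanged.
Entropy is a state function; using a reversible isothermal path, ΔS_gas = nR ln(V₂/V₁) = 3.01 × 8.314 × ln(165/20.9) = 51.7 J/K.

ΔS_gas = 51.7 J/K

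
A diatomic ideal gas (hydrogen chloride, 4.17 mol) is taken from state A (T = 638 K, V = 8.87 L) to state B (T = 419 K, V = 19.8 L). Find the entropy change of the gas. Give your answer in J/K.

Entropy is a state function: ΔS = nC_V ln(T₂/T₁) + nR ln(V₂/V₁), with C_V = 5R/2 = 20.79 J mol⁻¹ K⁻¹ for a diatomic ideal gas.
ΔS = 4.17 × [20.79 × ln(419/638) + 8.314 × ln(19.8/8.87)] = -8.6 J/K.

ΔS = -8.6 J/K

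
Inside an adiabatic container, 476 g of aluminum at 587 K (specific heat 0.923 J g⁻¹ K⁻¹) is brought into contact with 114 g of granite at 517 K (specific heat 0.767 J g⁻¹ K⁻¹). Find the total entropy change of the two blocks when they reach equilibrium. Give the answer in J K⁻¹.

ΔS_total = 0.571 J/K

Energy balance: T_f = (m₁c₁T₁ + m₂c₂T₂)/(m₁c₁ + m₂c₂) = 575.38 K.
ΔS₁ = m₁c₁ ln(T_f/T₁) = 439.348 × ln(575.38/587) = -8.784 J/K.
ΔS₂ = m₂c₂ ln(T_f/T₂) = 87.438 × ln(575.38/517) = 9.355 J/K.
ΔS_total = -8.784 + 9.355 = 0.571 J/K.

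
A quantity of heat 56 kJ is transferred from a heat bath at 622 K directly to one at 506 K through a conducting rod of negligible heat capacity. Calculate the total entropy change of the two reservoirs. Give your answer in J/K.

ΔS_hot = −Q/T_H = −56000/622 = -90.032 J/K and ΔS_cold = +Q/T_C = 56000/506 = 110.67 J/K.
ΔS_total = -90.032 + 110.67 = 20.6 J/K, positive as the second law requires.

ΔS_total = 20.6 J/K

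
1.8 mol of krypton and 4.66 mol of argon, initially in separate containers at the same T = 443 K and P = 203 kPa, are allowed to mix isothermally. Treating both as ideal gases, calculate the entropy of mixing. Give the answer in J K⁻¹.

ΔS_mix = 31.8 J/K

Mole fractions: x_A = 1.8/6.46 = 0.279, x_B = 0.721.
ΔS_mix = −R(n_A ln x_A + n_B ln x_B) = −8.314 × (1.8 ln 0.279 + 4.66 ln 0.721) = 31.8 J/K.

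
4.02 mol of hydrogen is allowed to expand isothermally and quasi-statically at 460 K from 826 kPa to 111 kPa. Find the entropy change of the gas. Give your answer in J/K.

For an isothermal ideal gas ΔS_gas = nR ln(P₁/P₂) = 4.02 × 8.314 × ln(826/111) = 67.1 J/K.

ΔS_gas = 67.1 J/K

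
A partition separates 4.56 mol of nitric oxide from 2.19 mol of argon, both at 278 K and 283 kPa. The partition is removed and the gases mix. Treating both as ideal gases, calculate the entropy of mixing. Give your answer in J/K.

Mole fractions: x_A = 4.56/6.75 = 0.676, x_B = 0.324.
ΔS_mix = −R(n_A ln x_A + n_B ln x_B) = −8.314 × (4.56 ln 0.676 + 2.19 ln 0.324) = 35.4 J/K.

ΔS_mix = 35.4 J/K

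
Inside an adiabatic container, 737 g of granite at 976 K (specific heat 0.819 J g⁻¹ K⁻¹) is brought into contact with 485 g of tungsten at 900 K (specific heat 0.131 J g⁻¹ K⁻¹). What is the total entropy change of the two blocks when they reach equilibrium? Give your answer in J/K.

ΔS_total = 0.185 J/K

Energy balance: T_f = (m₁c₁T₁ + m₂c₂T₂)/(m₁c₁ + m₂c₂) = 968.76 K.
ΔS₁ = m₁c₁ ln(T_f/T₁) = 603.603 × ln(968.76/976) = -4.493 J/K.
ΔS₂ = m₂c₂ ln(T_f/T₂) = 63.535 × ln(968.76/900) = 4.678 J/K.
ΔS_total = -4.493 + 4.678 = 0.185 J/K.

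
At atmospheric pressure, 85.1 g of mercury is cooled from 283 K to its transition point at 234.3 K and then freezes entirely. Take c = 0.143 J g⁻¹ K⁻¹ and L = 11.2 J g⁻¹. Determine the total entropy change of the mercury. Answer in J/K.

Cooling step: ΔS₁ = m c ln(T_tr/T_i) = 85.1 × 0.143 × ln(234.3/283) = -2.298 J/K.
Phase change: ΔS₂ = −mL/T_tr = −85.1 × 11.2 / 234.3 = -4.068 J/K.
ΔS_total = (-2.298) + (-4.068) = -6.37 J/K.

ΔS = -6.37 J/K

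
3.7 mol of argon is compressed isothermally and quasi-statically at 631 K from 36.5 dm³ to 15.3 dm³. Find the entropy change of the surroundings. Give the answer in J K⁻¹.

For an isothermal ideal gas ΔS_gas = nR ln(V₂/V₁) = 3.7 × 8.314 × ln(15.3/36.5) = -26.7 J/K.
The process is reversible, so ΔS_surr = −ΔS_gas = 26.7 J/K and ΔS_universe = 0.

ΔS_surr = 26.7 J/K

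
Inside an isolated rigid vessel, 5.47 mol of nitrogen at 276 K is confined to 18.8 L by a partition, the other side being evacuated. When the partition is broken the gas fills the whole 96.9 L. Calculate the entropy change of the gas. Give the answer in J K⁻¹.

ΔS_gas = 74.6 J/K

For an ideal gas in free expansion Q = 0 and W = 0, so T is unchanged.
Entropy is a state function; using a reversible isothermal path, ΔS_gas = nR ln(V₂/V₁) = 5.47 × 8.314 × ln(96.9/18.8) = 74.6 J/K.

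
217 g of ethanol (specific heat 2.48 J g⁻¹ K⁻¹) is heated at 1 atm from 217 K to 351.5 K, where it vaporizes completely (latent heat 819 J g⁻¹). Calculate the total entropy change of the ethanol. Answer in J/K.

Warming step: ΔS₁ = m c ln(T_tr/T_i) = 217 × 2.48 × ln(351.5/217) = 259.6 J/K.
Phase change: ΔS₂ = +mL/T_tr = 217 × 819 / 351.5 = 505.6 J/K.
ΔS_total = (259.6) + (505.6) = 765 J/K.

ΔS = 765 J/K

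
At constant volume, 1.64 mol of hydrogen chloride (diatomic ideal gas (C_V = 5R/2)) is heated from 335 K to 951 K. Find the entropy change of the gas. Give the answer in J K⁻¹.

At constant volume, ΔS = nC_V ln(T₂/T₁) with C_V = 5R/2 = 20.79 J mol⁻¹ K⁻¹.
ΔS = 1.64 × 20.79 × ln(951/335) = 35.6 J/K.

ΔS = 35.6 J/K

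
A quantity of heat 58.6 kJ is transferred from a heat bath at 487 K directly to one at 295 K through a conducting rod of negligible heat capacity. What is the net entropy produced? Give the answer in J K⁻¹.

ΔS_total = 78.3 J/K

ΔS_hot = −Q/T_H = −58600/487 = -120.3 J/K and ΔS_cold = +Q/T_C = 58600/295 = 198.6 J/K.
ΔS_total = -120.3 + 198.6 = 78.3 J/K, positive as the second law requires.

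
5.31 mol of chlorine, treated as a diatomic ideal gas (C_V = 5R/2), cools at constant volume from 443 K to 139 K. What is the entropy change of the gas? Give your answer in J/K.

At constant volume, ΔS = nC_V ln(T₂/T₁) with C_V = 5R/2 = 20.79 J mol⁻¹ K⁻¹.
ΔS = 5.31 × 20.79 × ln(139/443) = -128 J/K.

ΔS = -128 J/K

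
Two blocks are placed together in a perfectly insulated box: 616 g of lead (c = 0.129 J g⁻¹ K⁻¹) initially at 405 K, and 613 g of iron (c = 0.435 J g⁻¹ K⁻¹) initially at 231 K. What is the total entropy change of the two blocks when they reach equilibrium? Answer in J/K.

ΔS_total = 10.6 J/K

Energy balance: T_f = (m₁c₁T₁ + m₂c₂T₂)/(m₁c₁ + m₂c₂) = 270.95 K.
ΔS₁ = m₁c₁ ln(T_f/T₁) = 79.464 × ln(270.95/405) = -31.94 J/K.
ΔS₂ = m₂c₂ ln(T_f/T₂) = 266.655 × ln(270.95/231) = 42.53 J/K.
ΔS_total = -31.94 + 42.53 = 10.6 J/K.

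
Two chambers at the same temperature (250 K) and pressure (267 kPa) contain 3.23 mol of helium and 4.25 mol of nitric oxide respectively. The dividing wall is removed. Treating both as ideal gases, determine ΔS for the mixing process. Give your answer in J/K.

Mole fractions: x_A = 3.23/7.48 = 0.432, x_B = 0.568.
ΔS_mix = −R(n_A ln x_A + n_B ln x_B) = −8.314 × (3.23 ln 0.432 + 4.25 ln 0.568) = 42.5 J/K.

ΔS_mix = 42.5 J/K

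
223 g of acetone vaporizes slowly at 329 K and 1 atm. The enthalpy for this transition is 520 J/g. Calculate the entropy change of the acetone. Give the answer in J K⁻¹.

ΔS = 352 J/K

Heat absorbed by the substance: Q = mL = 223 × 520 = 115960 J.
At constant T, ΔS = Q_rev/T = 115960 / 329 = 352 J/K.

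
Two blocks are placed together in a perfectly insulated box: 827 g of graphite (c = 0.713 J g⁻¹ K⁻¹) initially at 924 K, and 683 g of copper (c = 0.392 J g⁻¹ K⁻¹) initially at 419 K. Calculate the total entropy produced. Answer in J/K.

Energy balance: T_f = (m₁c₁T₁ + m₂c₂T₂)/(m₁c₁ + m₂c₂) = 766.3 K.
ΔS₁ = m₁c₁ ln(T_f/T₁) = 589.651 × ln(766.3/924) = -110.3 J/K.
ΔS₂ = m₂c₂ ln(T_f/T₂) = 267.736 × ln(766.3/419) = 161.6 J/K.
ΔS_total = -110.3 + 161.6 = 51.3 J/K.

ΔS_total = 51.3 J/K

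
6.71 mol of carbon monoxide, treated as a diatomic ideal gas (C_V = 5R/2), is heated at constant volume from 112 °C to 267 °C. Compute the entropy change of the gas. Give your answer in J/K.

ΔS = 47.2 J/K

In kelvin: T₁ = 385.15 K, T₂ = 540.15 K. At constant volume, ΔS = nC_V ln(T₂/T₁) with C_V = 5R/2 = 20.79 J mol⁻¹ K⁻¹.
ΔS = 6.71 × 20.79 × ln(540.15/385.15) = 47.2 J/K.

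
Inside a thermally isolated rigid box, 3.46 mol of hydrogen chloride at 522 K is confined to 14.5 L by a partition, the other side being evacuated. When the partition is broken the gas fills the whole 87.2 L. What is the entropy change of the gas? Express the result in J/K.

ΔS_gas = 51.6 J/K

For an ideal gas in free expansion Q = 0 and W = 0, so T is unchanged.
Entropy is a state function; using a reversible isothermal path, ΔS_gas = nR ln(V₂/V₁) = 3.46 × 8.314 × ln(87.2/14.5) = 51.6 J/K.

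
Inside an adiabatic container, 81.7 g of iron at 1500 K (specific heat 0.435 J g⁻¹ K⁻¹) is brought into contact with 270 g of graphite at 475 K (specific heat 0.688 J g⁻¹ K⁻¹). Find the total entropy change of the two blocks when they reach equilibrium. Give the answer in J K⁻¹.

Energy balance: T_f = (m₁c₁T₁ + m₂c₂T₂)/(m₁c₁ + m₂c₂) = 639.61 K.
ΔS₁ = m₁c₁ ln(T_f/T₁) = 35.5395 × ln(639.61/1500) = -30.29 J/K.
ΔS₂ = m₂c₂ ln(T_f/T₂) = 185.76 × ln(639.61/475) = 55.27 J/K.
ΔS_total = -30.29 + 55.27 = 25 J/K.

ΔS_total = 25 J/K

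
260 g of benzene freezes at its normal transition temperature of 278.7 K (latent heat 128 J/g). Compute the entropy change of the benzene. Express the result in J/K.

ΔS = -119 J/K

Heat released by the substance: Q = −mL = −260 × 128 = −33280 J.
At constant T, ΔS = Q_rev/T = −33280 / 278.7 = -119 J/K.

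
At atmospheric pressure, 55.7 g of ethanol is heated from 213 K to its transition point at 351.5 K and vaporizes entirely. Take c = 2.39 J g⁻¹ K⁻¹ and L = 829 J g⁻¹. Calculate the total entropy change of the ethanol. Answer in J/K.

ΔS = 198 J/K

Warming step: ΔS₁ = m c ln(T_tr/T_i) = 55.7 × 2.39 × ln(351.5/213) = 66.68 J/K.
Phase change: ΔS₂ = +mL/T_tr = 55.7 × 829 / 351.5 = 131.4 J/K.
ΔS_total = (66.68) + (131.4) = 198 J/K.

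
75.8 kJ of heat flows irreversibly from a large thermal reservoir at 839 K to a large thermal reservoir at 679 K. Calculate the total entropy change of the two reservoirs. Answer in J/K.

ΔS_total = 21.3 J/K

ΔS_hot = −Q/T_H = −75800/839 = -90.346 J/K and ΔS_cold = +Q/T_C = 75800/679 = 111.63 J/K.
ΔS_total = -90.346 + 111.63 = 21.3 J/K, positive as the second law requires.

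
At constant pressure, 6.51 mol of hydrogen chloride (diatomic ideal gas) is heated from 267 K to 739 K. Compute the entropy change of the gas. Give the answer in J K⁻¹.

At constant pressure, ΔS = nC_p ln(T₂/T₁) with C_p = 7R/2 = 29.1 J mol⁻¹ K⁻¹.
ΔS = 6.51 × 29.1 × ln(739/267) = 193 J/K.

ΔS = 193 J/K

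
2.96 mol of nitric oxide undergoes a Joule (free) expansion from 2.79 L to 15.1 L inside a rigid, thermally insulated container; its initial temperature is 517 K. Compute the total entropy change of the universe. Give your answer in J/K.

No heat is exchanged and no work is done, so the ideal-gas temperature stays constant.
Entropy is a state function; using a reversible isothermal path, ΔS_gas = nR ln(V₂/V₁) = 2.96 × 8.314 × ln(15.1/2.79) = 41.6 J/K.
The insulated surroundings exchange no heat, so ΔS_surr = 0 and ΔS_universe = ΔS_gas.

ΔS_universe = 41.6 J/K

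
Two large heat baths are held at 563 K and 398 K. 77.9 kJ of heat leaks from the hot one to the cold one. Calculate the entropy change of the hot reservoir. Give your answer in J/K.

The hot reservoir loses heat Q, so ΔS_hot = −Q/T_H = −77900/563 = -138 J/K.

ΔS_hot = -138 J/K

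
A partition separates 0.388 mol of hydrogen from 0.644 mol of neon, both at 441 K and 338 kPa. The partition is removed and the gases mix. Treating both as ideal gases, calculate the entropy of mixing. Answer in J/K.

ΔS_mix = 5.68 J/K

Mole fractions: x_A = 0.388/1.03 = 0.376, x_B = 0.624.
ΔS_mix = −R(n_A ln x_A + n_B ln x_B) = −8.314 × (0.388 ln 0.376 + 0.644 ln 0.624) = 5.68 J/K.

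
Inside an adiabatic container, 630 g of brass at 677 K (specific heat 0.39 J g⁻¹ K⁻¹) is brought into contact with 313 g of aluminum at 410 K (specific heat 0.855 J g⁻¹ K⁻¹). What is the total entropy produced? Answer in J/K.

Energy balance: T_f = (m₁c₁T₁ + m₂c₂T₂)/(m₁c₁ + m₂c₂) = 537.8 K.
ΔS₁ = m₁c₁ ln(T_f/T₁) = 245.7 × ln(537.8/677) = -56.556 J/K.
ΔS₂ = m₂c₂ ln(T_f/T₂) = 267.615 × ln(537.8/410) = 72.612 J/K.
ΔS_total = -56.556 + 72.612 = 16.1 J/K.

ΔS_total = 16.1 J/K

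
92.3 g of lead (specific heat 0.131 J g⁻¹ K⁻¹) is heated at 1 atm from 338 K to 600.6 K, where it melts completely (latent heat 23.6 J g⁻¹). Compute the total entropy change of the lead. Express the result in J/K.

Warming step: ΔS₁ = m c ln(T_tr/T_i) = 92.3 × 0.131 × ln(600.6/338) = 6.951 J/K.
Phase change: ΔS₂ = +mL/T_tr = 92.3 × 23.6 / 600.6 = 3.627 J/K.
ΔS_total = (6.951) + (3.627) = 10.6 J/K.

ΔS = 10.6 J/K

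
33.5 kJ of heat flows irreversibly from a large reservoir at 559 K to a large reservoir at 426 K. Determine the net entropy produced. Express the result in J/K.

ΔS_hot = −Q/T_H = −33500/559 = -59.93 J/K and ΔS_cold = +Q/T_C = 33500/426 = 78.64 J/K.
ΔS_total = -59.93 + 78.64 = 18.7 J/K, positive as the second law requires.

ΔS_total = 18.7 J/K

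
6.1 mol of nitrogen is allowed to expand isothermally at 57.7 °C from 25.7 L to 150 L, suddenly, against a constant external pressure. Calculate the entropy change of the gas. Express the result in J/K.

Entropy is a state function, so ΔS_gas depends only on the end states.
For an isothermal ideal gas ΔS_gas = nR ln(V₂/V₁) = 6.1 × 8.314 × ln(150/25.7) = 89.5 J/K.

ΔS_gas = 89.5 J/K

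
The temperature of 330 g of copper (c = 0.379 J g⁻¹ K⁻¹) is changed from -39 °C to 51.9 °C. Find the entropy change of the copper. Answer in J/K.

In kelvin: T₁ = 234.15 K, T₂ = 325.05 K. ΔS = ∫dQ_rev/T = m c ln(T₂/T₁) = 330 × 0.379 × ln(325.05/234.15) = 41 J/K.

ΔS = 41 J/K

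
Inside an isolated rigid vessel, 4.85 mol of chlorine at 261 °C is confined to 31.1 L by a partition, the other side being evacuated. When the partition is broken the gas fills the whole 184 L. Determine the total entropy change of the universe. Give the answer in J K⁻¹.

For an ideal gas in free expansion Q = 0 and W = 0, so T is unchanged.
Entropy is a state function; using a reversible isothermal path, ΔS_gas = nR ln(V₂/V₁) = 4.85 × 8.314 × ln(184/31.1) = 71.7 J/K.
The insulated surroundings exchange no heat, so ΔS_surr = 0 and ΔS_universe = ΔS_gas.

ΔS_universe = 71.7 J/K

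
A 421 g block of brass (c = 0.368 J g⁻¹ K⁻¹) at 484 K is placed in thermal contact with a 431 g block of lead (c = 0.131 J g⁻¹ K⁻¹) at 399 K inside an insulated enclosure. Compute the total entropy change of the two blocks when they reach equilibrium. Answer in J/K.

ΔS_total = 0.748 J/K

Energy balance: T_f = (m₁c₁T₁ + m₂c₂T₂)/(m₁c₁ + m₂c₂) = 461.3 K.
ΔS₁ = m₁c₁ ln(T_f/T₁) = 154.928 × ln(461.3/484) = -7.443 J/K.
ΔS₂ = m₂c₂ ln(T_f/T₂) = 56.461 × ln(461.3/399) = 8.191 J/K.
ΔS_total = -7.443 + 8.191 = 0.748 J/K.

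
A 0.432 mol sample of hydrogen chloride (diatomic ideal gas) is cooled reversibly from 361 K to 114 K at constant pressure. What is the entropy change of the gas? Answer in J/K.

ΔS = -14.5 J/K

At constant pressure, ΔS = nC_p ln(T₂/T₁) with C_p = 7R/2 = 29.1 J mol⁻¹ K⁻¹.
ΔS = 0.432 × 29.1 × ln(114/361) = -14.5 J/K.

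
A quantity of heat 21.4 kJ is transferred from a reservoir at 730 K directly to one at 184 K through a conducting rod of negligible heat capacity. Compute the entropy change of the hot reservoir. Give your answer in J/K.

The hot reservoir loses heat Q, so ΔS_hot = −Q/T_H = −21400/730 = -29.3 J/K.

ΔS_hot = -29.3 J/K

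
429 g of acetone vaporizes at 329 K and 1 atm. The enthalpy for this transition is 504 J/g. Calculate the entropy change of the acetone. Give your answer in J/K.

Heat absorbed by the substance: Q = mL = 429 × 504 = 216216 J.
At constant T, ΔS = Q_rev/T = 216216 / 329 = 657 J/K.

ΔS = 657 J/K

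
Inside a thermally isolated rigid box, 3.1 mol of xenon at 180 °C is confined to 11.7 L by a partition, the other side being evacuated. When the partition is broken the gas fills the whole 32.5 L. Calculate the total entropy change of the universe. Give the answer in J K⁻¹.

No heat is exchanged and no work is done, so the ideal-gas temperature stays constant.
Entropy is a state function; using a reversible isothermal path, ΔS_gas = nR ln(V₂/V₁) = 3.1 × 8.314 × ln(32.5/11.7) = 26.3 J/K.
The insulated surroundings exchange no heat, so ΔS_surr = 0 and ΔS_universe = ΔS_gas.

ΔS_universe = 26.3 J/K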